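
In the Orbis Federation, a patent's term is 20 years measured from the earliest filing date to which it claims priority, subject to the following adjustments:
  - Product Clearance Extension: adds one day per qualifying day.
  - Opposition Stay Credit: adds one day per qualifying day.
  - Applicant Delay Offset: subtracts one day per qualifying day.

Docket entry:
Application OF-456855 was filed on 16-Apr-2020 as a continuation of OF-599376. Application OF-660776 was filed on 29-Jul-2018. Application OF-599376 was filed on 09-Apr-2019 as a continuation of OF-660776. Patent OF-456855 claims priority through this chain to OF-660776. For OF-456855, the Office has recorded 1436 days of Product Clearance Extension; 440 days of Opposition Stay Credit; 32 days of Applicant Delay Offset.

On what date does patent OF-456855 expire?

Earliest priority filing: 29 July 2018.
Base term: 29 July 2018 + 20 years → 29 July 2038.
Product Clearance Extension: +1436 days → 4 July 2042.
Opposition Stay Credit: +440 days → 17 September 2043.
Applicant Delay Offset: −32 days → 16 August 2043.

August 16, 2043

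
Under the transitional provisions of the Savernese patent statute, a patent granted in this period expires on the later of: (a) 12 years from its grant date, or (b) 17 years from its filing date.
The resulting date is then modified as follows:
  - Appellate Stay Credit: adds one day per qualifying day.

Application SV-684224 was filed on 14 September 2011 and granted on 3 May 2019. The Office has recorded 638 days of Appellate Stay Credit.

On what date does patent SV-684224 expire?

(a) grant + 12 years → 3 May 2031.
(b) filing + 17 years → 14 September 2028.
Later of the two: 3 May 2031.
Appellate Stay Credit: +638 days → 30 January 2033.

January 30, 2033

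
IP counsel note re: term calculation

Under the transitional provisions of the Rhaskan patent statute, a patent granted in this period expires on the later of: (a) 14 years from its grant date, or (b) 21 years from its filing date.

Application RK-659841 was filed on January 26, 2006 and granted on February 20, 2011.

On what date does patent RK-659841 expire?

2027-01-26

(a) grant + 14 years → 20 February 2025.
(b) filing + 21 years → 26 January 2027.
Later of the two: 26 January 2027.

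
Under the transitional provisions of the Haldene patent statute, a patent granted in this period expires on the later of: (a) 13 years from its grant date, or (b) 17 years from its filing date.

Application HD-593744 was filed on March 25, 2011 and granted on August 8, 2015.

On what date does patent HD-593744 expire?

August 8, 2028

(a) grant + 13 years → 8 August 2028.
(b) filing + 17 years → 25 March 2028.
Later of the two: 8 August 2028.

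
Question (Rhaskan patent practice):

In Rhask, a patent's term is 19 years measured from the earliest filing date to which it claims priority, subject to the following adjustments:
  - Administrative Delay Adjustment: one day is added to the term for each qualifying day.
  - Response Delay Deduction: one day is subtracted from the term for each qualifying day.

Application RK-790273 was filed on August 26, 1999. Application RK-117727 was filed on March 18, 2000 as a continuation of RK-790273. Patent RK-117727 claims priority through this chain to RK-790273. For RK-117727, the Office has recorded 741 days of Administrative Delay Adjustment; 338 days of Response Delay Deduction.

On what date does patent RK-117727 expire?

October 3, 2019

Earliest priority filing: 26 August 1999.
Base term: 26 August 1999 + 19 years → 26 August 2018.
Administrative Delay Adjustment: +741 days → 5 September 2020.
Response Delay Deduction: −338 days → 3 October 2019.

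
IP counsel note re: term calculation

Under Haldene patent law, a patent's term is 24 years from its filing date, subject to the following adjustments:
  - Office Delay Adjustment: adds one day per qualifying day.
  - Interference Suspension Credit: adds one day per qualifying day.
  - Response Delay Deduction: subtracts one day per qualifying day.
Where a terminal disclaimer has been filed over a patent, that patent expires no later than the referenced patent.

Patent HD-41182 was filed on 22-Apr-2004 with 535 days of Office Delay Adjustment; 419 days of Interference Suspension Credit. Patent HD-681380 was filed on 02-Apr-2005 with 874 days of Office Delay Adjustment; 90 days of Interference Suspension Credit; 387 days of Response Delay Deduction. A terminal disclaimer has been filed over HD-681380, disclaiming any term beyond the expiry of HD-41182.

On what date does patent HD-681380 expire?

October 31, 2030

Natural term of HD-681380:
  Base: filing + 24 years → 2 April 2029.
  Office Delay Adjustment: +874 days → 24 August 2031.
  Interference Suspension Credit: +90 days → 22 November 2031.
  Response Delay Deduction: −387 days → 31 October 2030.
Expiry of referenced patent HD-41182:
  Base: filing + 24 years → 22 April 2028.
  Office Delay Adjustment: +535 days → 9 October 2029.
  Interference Suspension Credit: +419 days → 2 December 2030.
Terminal disclaimer: HD-681380 expires on the earlier of 31 October 2030 and 2 December 2030.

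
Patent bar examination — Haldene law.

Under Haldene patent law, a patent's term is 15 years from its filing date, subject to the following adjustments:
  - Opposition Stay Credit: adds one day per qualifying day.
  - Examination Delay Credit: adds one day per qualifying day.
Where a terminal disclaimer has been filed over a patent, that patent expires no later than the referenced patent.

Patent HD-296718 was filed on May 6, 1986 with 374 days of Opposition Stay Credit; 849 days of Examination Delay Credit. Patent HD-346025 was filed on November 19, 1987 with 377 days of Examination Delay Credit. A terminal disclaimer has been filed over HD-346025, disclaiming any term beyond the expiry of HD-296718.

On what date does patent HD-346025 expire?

December 1, 2003

Natural term of HD-346025:
  Base: filing + 15 years → 19 November 2002.
  Examination Delay Credit: +377 days → 1 December 2003.
Expiry of referenced patent HD-296718:
  Base: filing + 15 years → 6 May 2001.
  Opposition Stay Credit: +374 days → 15 May 2002.
  Examination Delay Credit: +849 days → 10 September 2004.
Terminal disclaimer: HD-346025 expires on the earlier of 1 December 2003 and 10 September 2004.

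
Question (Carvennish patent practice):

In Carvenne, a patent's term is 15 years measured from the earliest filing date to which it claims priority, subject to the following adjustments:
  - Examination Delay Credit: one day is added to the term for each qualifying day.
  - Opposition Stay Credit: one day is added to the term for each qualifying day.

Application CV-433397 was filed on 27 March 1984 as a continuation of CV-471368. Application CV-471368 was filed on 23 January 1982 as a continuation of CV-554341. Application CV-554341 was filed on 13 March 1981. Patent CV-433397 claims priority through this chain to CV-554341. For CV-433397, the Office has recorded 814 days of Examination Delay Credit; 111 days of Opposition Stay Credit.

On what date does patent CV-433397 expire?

1998-09-24

Earliest priority filing: 13 March 1981.
Base term: 13 March 1981 + 15 years → 13 March 1996.
Examination Delay Credit: +814 days → 5 June 1998.
Opposition Stay Credit: +111 days → 24 September 1998.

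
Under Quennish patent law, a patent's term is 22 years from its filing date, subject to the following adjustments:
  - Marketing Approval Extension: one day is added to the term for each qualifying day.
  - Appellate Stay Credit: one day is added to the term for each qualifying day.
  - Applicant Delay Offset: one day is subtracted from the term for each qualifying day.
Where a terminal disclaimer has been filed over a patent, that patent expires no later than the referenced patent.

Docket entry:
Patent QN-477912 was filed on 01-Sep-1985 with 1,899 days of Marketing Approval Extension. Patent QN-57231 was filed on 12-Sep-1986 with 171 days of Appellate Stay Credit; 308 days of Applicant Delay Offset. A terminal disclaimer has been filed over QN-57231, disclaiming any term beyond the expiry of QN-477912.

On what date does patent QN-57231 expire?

Natural term of QN-57231:
  Base: filing + 22 years → 12 September 2008.
  Appellate Stay Credit: +171 days → 2 March 2009.
  Applicant Delay Offset: −308 days → 28 April 2008.
Expiry of referenced patent QN-477912:
  Base: filing + 22 years → 1 September 2007.
  Marketing Approval Extension: +1899 days → 12 November 2012.
Terminal disclaimer: QN-57231 expires on the earlier of 28 April 2008 and 12 November 2012.

April 28, 2008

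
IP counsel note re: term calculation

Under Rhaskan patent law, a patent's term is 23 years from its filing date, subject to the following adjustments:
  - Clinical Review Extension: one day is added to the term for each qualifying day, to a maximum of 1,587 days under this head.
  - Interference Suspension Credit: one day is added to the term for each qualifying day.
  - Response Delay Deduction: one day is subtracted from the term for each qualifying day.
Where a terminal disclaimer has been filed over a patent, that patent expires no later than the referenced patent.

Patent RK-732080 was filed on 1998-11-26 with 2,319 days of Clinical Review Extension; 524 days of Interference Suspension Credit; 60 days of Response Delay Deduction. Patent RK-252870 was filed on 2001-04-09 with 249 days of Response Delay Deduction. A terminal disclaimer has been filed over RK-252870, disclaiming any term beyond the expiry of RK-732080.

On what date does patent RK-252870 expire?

Natural term of RK-252870:
  Base: filing + 23 years → 9 April 2024.
  Response Delay Deduction: −249 days → 4 August 2023.
Expiry of referenced patent RK-732080:
  Base: filing + 23 years → 26 November 2021.
  Clinical Review Extension: 2319 days claimed exceeds the 1587-day cap, so +1587 days → 1 April 2026.
  Interference Suspension Credit: +524 days → 7 September 2027.
  Response Delay Deduction: −60 days → 9 July 2027.
Terminal disclaimer: RK-252870 expires on the earlier of 4 August 2023 and 9 July 2027.

August 4, 2023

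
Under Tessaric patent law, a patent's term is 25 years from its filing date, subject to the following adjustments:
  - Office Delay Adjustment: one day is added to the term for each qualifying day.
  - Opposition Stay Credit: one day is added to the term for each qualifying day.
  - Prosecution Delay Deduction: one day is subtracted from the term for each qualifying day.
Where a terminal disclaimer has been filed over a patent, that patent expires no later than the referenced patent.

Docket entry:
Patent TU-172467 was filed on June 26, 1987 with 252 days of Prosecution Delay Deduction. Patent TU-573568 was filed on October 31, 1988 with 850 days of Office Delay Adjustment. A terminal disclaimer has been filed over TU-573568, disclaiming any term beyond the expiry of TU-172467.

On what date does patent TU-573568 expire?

Natural term of TU-573568:
  Base: filing + 25 years → 31 October 2013.
  Office Delay Adjustment: +850 days → 28 February 2016.
Expiry of referenced patent TU-172467:
  Base: filing + 25 years → 26 June 2012.
  Prosecution Delay Deduction: −252 days → 18 October 2011.
Terminal disclaimer: TU-573568 expires on the earlier of 28 February 2016 and 18 October 2011.

October 18, 2011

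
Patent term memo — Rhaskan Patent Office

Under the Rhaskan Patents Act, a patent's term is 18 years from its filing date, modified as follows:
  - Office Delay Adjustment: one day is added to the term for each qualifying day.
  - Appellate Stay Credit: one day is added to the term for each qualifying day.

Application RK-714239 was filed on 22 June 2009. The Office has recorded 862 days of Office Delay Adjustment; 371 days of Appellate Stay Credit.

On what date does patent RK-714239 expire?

November 6, 2030

Base term: filing date + 18 years → 22 June 2027.
Office Delay Adjustment: +862 days → 31 October 2029.
Appellate Stay Credit: +371 days → 6 November 2030.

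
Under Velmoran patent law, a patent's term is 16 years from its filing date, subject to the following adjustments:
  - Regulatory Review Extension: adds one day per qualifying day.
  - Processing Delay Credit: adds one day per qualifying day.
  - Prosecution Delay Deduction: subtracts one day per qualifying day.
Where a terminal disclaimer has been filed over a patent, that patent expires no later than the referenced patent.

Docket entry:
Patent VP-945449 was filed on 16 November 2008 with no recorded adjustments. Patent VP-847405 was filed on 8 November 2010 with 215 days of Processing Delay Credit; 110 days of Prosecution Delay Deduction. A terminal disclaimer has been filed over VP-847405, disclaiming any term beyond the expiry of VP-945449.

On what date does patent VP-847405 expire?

November 16, 2024

Natural term of VP-847405:
  Base: filing + 16 years → 8 November 2026.
  Processing Delay Credit: +215 days → 11 June 2027.
  Prosecution Delay Deduction: −110 days → 21 February 2027.
Expiry of referenced patent VP-945449:
  Base: filing + 16 years → 16 November 2024.
Terminal disclaimer: VP-847405 expires on the earlier of 21 February 2027 and 16 November 2024.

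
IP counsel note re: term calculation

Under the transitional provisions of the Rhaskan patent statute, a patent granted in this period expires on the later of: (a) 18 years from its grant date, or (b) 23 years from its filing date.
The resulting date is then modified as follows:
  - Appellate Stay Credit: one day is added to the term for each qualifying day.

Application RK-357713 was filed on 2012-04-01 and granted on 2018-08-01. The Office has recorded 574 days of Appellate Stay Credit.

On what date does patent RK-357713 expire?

2038-02-26

(a) grant + 18 years → 1 August 2036.
(b) filing + 23 years → 1 April 2035.
Later of the two: 1 August 2036.
Appellate Stay Credit: +574 days → 26 February 2038.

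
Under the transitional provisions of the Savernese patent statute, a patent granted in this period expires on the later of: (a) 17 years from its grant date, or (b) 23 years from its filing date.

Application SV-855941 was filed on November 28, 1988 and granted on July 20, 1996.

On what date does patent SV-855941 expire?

(a) grant + 17 years → 20 July 2013.
(b) filing + 23 years → 28 November 2011.
Later of the two: 20 July 2013.

July 20, 2013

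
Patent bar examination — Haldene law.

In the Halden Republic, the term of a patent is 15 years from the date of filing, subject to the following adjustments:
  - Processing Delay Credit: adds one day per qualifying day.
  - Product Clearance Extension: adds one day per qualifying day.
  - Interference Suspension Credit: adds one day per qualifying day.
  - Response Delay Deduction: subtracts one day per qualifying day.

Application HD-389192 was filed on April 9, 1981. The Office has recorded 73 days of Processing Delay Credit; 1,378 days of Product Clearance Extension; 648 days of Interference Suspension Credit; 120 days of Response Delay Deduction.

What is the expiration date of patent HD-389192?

September 9, 2001

Base term: filing date + 15 years → 9 April 1996.
Processing Delay Credit: +73 days → 21 June 1996.
Product Clearance Extension: +1378 days → 30 March 2000.
Interference Suspension Credit: +648 days → 7 January 2002.
Response Delay Deduction: −120 days → 9 September 2001.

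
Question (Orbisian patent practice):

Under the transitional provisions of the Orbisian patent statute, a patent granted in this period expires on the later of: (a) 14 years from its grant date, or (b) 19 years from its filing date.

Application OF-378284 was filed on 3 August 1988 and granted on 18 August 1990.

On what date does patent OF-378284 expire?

August 3, 2007

(a) grant + 14 years → 18 August 2004.
(b) filing + 19 years → 3 August 2007.
Later of the two: 3 August 2007.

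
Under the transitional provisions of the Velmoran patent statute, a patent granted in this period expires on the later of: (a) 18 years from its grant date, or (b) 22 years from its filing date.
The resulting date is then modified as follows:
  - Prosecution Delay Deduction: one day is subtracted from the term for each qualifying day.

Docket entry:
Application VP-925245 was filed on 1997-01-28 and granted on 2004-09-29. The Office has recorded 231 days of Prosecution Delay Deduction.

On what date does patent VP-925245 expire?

February 10, 2022

(a) grant + 18 years → 29 September 2022.
(b) filing + 22 years → 28 January 2019.
Later of the two: 29 September 2022.
Prosecution Delay Deduction: −231 days → 10 February 2022.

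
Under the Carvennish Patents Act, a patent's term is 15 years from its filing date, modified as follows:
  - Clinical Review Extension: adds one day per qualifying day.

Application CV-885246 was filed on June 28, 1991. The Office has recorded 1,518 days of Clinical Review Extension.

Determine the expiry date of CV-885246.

Base term: filing date + 15 years → 28 June 2006.
Clinical Review Extension: +1518 days → 24 August 2010.

August 24, 2010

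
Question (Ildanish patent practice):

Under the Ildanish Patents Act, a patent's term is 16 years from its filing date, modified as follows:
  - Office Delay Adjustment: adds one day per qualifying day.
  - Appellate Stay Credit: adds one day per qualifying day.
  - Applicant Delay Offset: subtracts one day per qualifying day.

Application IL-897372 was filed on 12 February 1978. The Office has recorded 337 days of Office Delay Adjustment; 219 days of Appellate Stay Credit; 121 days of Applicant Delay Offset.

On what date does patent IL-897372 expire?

Base term: filing date + 16 years → 12 February 1994.
Office Delay Adjustment: +337 days → 15 January 1995.
Appellate Stay Credit: +219 days → 22 August 1995.
Applicant Delay Offset: −121 days → 23 April 1995.

1995-04-23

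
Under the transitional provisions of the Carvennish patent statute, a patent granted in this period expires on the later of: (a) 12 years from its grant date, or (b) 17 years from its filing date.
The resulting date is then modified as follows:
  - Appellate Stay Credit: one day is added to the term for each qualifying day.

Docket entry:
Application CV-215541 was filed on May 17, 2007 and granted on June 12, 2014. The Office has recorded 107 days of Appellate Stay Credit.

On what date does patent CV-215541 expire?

2026-09-27

(a) grant + 12 years → 12 June 2026.
(b) filing + 17 years → 17 May 2024.
Later of the two: 12 June 2026.
Appellate Stay Credit: +107 days → 27 September 2026.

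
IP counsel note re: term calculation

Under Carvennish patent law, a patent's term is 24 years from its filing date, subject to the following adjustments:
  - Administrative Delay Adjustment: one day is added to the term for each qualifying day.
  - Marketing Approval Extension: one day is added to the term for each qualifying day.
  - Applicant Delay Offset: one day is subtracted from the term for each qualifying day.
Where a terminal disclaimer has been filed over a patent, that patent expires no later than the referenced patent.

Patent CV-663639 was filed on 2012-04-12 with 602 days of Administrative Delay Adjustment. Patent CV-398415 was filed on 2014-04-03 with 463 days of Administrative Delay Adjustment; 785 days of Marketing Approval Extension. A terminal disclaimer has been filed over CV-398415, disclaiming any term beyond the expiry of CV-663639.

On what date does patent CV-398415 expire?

2037-12-05

Natural term of CV-398415:
  Base: filing + 24 years → 3 April 2038.
  Administrative Delay Adjustment: +463 days → 10 July 2039.
  Marketing Approval Extension: +785 days → 2 September 2041.
Expiry of referenced patent CV-663639:
  Base: filing + 24 years → 12 April 2036.
  Administrative Delay Adjustment: +602 days → 5 December 2037.
Terminal disclaimer: CV-398415 expires on the earlier of 2 September 2041 and 5 December 2037.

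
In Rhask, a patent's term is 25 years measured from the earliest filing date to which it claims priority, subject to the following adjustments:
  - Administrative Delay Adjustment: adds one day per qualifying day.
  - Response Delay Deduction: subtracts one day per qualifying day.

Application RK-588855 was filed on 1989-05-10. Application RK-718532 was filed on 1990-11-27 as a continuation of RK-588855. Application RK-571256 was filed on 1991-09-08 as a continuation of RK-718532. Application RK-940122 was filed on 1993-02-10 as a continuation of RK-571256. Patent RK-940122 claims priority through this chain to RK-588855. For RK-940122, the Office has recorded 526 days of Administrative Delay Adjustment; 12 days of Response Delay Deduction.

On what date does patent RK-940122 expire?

October 6, 2015

Earliest priority filing: 10 May 1989.
Base term: 10 May 1989 + 25 years → 10 May 2014.
Administrative Delay Adjustment: +526 days → 18 October 2015.
Response Delay Deduction: −12 days → 6 October 2015.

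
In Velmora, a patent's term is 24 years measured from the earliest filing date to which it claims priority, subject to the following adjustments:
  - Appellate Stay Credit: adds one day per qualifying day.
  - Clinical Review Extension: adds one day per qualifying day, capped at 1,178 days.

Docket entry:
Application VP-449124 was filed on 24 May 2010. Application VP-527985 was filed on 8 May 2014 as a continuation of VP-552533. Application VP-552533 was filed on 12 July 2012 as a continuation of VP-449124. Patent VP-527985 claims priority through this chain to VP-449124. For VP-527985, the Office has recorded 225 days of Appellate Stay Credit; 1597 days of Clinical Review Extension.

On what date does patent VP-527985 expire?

Earliest priority filing: 24 May 2010.
Base term: 24 May 2010 + 24 years → 24 May 2034.
Appellate Stay Credit: +225 days → 4 January 2035.
Clinical Review Extension: 1597 days claimed exceeds the 1178-day cap, so +1178 days → 27 March 2038.

March 27, 2038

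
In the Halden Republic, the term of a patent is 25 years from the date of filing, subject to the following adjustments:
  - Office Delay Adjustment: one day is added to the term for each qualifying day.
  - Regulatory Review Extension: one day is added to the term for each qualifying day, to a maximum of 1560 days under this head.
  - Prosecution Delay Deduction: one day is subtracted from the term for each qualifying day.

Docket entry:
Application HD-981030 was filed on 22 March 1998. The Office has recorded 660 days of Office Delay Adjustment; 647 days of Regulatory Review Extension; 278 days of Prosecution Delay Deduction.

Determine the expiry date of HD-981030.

2026-01-14

Base term: filing date + 25 years → 22 March 2023.
Office Delay Adjustment: +660 days → 10 January 2025.
Regulatory Review Extension: 647 days (within the 1560-day cap) → +647 days → 19 October 2026.
Prosecution Delay Deduction: −278 days → 14 January 2026.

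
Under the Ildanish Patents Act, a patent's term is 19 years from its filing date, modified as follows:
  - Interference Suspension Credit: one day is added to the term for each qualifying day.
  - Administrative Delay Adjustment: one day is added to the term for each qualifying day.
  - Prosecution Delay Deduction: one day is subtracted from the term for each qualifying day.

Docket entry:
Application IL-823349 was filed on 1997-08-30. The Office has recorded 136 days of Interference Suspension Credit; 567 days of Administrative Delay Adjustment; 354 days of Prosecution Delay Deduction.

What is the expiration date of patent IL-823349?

Base term: filing date + 19 years → 30 August 2016.
Interference Suspension Credit: +136 days → 13 January 2017.
Administrative Delay Adjustment: +567 days → 3 August 2018.
Prosecution Delay Deduction: −354 days → 14 August 2017.

August 14, 2017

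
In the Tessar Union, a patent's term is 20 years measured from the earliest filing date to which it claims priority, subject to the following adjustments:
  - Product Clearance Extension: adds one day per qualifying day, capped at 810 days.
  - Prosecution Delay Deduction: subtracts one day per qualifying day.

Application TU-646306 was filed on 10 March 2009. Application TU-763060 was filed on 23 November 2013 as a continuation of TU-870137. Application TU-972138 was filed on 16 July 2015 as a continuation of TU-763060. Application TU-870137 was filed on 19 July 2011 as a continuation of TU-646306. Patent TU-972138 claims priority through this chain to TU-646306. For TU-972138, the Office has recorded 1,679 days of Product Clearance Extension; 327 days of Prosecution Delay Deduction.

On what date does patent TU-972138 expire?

2030-07-06

Earliest priority filing: 10 March 2009.
Base term: 10 March 2009 + 20 years → 10 March 2029.
Product Clearance Extension: 1679 days claimed exceeds the 810-day cap, so +810 days → 29 May 2031.
Prosecution Delay Deduction: −327 days → 6 July 2030.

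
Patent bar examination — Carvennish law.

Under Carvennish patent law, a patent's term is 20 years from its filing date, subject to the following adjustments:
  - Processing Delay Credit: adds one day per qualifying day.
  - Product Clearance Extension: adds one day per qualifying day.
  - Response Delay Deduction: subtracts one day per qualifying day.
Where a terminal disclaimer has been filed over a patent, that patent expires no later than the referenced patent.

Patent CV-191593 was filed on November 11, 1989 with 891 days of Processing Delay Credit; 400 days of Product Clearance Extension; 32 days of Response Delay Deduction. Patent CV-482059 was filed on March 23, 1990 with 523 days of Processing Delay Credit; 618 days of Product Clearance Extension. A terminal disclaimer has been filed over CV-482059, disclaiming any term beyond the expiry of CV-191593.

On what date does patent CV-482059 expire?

April 23, 2013

Natural term of CV-482059:
  Base: filing + 20 years → 23 March 2010.
  Processing Delay Credit: +523 days → 28 August 2011.
  Product Clearance Extension: +618 days → 7 May 2013.
Expiry of referenced patent CV-191593:
  Base: filing + 20 years → 11 November 2009.
  Processing Delay Credit: +891 days → 20 April 2012.
  Product Clearance Extension: +400 days → 25 May 2013.
  Response Delay Deduction: −32 days → 23 April 2013.
Terminal disclaimer: CV-482059 expires on the earlier of 7 May 2013 and 23 April 2013.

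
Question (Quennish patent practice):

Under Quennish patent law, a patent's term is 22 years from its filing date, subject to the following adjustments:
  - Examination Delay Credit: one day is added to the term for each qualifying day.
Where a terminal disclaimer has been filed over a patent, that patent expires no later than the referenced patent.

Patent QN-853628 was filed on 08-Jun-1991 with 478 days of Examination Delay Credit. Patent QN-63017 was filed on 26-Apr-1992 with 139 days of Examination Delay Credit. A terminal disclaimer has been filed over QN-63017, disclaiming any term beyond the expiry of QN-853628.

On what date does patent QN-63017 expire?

2014-09-12

Natural term of QN-63017:
  Base: filing + 22 years → 26 April 2014.
  Examination Delay Credit: +139 days → 12 September 2014.
Expiry of referenced patent QN-853628:
  Base: filing + 22 years → 8 June 2013.
  Examination Delay Credit: +478 days → 29 September 2014.
Terminal disclaimer: QN-63017 expires on the earlier of 12 September 2014 and 29 September 2014.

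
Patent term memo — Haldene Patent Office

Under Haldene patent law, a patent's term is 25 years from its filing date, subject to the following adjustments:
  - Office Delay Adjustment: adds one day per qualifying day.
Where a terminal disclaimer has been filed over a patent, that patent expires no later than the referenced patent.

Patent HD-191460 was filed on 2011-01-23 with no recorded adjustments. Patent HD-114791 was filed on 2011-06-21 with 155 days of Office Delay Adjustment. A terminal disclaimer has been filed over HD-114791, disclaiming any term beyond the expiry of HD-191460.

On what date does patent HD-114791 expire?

January 23, 2036

Natural term of HD-114791:
  Base: filing + 25 years → 21 June 2036.
  Office Delay Adjustment: +155 days → 23 November 2036.
Expiry of referenced patent HD-191460:
  Base: filing + 25 years → 23 January 2036.
Terminal disclaimer: HD-114791 expires on the earlier of 23 November 2036 and 23 January 2036.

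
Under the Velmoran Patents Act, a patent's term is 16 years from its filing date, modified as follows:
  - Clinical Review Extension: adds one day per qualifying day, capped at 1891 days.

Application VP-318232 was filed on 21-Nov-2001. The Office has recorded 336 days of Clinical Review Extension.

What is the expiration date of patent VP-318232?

Base term: filing date + 16 years → 21 November 2017.
Clinical Review Extension: 336 days (within the 1891-day cap) → +336 days → 23 October 2018.

October 23, 2018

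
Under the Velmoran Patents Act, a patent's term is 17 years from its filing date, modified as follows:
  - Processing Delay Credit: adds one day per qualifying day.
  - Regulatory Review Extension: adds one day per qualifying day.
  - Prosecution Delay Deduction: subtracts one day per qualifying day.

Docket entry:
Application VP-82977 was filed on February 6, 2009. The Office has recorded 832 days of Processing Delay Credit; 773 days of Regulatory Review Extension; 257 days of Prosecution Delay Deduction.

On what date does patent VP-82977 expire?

Base term: filing date + 17 years → 6 February 2026.
Processing Delay Credit: +832 days → 18 May 2028.
Regulatory Review Extension: +773 days → 30 June 2030.
Prosecution Delay Deduction: −257 days → 16 October 2029.

2029-10-16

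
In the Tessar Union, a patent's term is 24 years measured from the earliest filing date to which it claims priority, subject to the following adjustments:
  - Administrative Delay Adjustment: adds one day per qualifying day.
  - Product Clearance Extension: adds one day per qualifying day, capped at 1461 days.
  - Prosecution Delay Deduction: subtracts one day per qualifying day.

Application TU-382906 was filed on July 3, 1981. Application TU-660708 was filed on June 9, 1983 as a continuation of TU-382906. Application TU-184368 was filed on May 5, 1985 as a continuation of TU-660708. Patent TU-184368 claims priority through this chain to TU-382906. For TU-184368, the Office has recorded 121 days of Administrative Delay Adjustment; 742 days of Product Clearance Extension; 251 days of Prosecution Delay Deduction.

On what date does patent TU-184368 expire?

2007-03-07

Earliest priority filing: 3 July 1981.
Base term: 3 July 1981 + 24 years → 3 July 2005.
Administrative Delay Adjustment: +121 days → 1 November 2005.
Product Clearance Extension: 742 days (within the 1461-day cap) → +742 days → 13 November 2007.
Prosecution Delay Deduction: −251 days → 7 March 2007.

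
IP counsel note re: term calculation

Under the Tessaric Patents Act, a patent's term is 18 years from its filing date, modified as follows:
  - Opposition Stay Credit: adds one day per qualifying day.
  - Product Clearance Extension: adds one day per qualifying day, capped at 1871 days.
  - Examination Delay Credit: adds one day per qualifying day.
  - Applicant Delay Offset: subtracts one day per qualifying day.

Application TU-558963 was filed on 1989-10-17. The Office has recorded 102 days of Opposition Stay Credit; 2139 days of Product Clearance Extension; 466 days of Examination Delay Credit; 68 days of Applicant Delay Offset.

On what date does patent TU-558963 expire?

Base term: filing date + 18 years → 17 October 2007.
Opposition Stay Credit: +102 days → 27 January 2008.
Product Clearance Extension: 2139 days claimed exceeds the 1871-day cap, so +1871 days → 12 March 2013.
Examination Delay Credit: +466 days → 21 June 2014.
Applicant Delay Offset: −68 days → 14 April 2014.

April 14, 2014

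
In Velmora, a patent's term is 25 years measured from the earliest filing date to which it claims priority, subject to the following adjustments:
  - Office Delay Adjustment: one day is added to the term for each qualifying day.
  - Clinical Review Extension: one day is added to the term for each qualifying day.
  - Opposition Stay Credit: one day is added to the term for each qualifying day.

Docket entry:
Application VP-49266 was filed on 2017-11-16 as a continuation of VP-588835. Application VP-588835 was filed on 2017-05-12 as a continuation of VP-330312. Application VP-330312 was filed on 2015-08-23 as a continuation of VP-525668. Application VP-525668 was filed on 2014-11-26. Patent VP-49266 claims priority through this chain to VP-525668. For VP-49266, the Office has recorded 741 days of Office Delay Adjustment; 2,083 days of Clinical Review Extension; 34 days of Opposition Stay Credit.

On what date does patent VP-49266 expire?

Earliest priority filing: 26 November 2014.
Base term: 26 November 2014 + 25 years → 26 November 2039.
Office Delay Adjustment: +741 days → 6 December 2041.
Clinical Review Extension: +2083 days → 20 August 2047.
Opposition Stay Credit: +34 days → 23 September 2047.

September 23, 2047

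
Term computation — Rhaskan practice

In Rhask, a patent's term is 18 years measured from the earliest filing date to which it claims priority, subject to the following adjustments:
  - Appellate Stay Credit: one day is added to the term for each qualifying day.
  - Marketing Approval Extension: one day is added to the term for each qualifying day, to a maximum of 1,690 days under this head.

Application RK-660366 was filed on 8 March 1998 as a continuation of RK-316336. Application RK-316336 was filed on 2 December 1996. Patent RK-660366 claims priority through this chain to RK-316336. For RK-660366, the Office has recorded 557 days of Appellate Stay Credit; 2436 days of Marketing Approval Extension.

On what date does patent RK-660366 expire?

Earliest priority filing: 2 December 1996.
Base term: 2 December 1996 + 18 years → 2 December 2014.
Appellate Stay Credit: +557 days → 11 June 2016.
Marketing Approval Extension: 2436 days claimed exceeds the 1690-day cap, so +1690 days → 26 January 2021.

2021-01-26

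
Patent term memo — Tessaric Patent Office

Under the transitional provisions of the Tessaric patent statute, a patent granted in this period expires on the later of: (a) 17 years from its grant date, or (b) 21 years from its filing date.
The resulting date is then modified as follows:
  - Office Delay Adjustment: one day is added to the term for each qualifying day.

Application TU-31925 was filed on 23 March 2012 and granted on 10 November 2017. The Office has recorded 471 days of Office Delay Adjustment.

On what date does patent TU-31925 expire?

February 24, 2036

(a) grant + 17 years → 10 November 2034.
(b) filing + 21 years → 23 March 2033.
Later of the two: 10 November 2034.
Office Delay Adjustment: +471 days → 24 February 2036.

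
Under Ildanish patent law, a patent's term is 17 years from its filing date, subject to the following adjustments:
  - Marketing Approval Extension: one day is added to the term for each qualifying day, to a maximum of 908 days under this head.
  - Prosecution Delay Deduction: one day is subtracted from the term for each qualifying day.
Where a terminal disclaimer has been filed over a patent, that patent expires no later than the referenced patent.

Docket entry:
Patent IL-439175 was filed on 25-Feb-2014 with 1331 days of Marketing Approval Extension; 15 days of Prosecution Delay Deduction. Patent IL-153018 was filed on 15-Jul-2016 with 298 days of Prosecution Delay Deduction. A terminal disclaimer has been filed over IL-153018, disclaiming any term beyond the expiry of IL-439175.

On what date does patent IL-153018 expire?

Natural term of IL-153018:
  Base: filing + 17 years → 15 July 2033.
  Prosecution Delay Deduction: −298 days → 20 September 2032.
Expiry of referenced patent IL-439175:
  Base: filing + 17 years → 25 February 2031.
  Marketing Approval Extension: 1331 days claimed exceeds the 908-day cap, so +908 days → 21 August 2033.
  Prosecution Delay Deduction: −15 days → 6 August 2033.
Terminal disclaimer: IL-153018 expires on the earlier of 20 September 2032 and 6 August 2033.

September 20, 2032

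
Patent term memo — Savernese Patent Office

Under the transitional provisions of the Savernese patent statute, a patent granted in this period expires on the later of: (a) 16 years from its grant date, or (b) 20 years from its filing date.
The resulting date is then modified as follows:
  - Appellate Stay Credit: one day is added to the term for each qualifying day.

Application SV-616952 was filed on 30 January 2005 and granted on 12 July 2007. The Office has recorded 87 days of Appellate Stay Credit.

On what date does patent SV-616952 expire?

(a) grant + 16 years → 12 July 2023.
(b) filing + 20 years → 30 January 2025.
Later of the two: 30 January 2025.
Appellate Stay Credit: +87 days → 27 April 2025.

2025-04-27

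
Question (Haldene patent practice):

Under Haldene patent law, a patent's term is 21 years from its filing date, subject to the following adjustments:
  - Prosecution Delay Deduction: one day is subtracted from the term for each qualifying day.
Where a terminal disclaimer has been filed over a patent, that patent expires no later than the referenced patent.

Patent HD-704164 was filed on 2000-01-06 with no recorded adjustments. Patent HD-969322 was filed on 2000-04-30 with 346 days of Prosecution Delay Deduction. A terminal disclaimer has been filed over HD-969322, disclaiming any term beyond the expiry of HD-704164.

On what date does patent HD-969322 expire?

Natural term of HD-969322:
  Base: filing + 21 years → 30 April 2021.
  Prosecution Delay Deduction: −346 days → 19 May 2020.
Expiry of referenced patent HD-704164:
  Base: filing + 21 years → 6 January 2021.
Terminal disclaimer: HD-969322 expires on the earlier of 19 May 2020 and 6 January 2021.

May 19, 2020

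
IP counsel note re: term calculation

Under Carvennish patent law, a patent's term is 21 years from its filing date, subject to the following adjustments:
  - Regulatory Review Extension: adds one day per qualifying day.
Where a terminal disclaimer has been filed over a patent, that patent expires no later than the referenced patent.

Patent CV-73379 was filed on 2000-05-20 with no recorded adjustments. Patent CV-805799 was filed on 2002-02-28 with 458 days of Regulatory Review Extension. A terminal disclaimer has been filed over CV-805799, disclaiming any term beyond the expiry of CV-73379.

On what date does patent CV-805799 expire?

May 20, 2021

Natural term of CV-805799:
  Base: filing + 21 years → 28 February 2023.
  Regulatory Review Extension: +458 days → 31 May 2024.
Expiry of referenced patent CV-73379:
  Base: filing + 21 years → 20 May 2021.
Terminal disclaimer: CV-805799 expires on the earlier of 31 May 2024 and 20 May 2021.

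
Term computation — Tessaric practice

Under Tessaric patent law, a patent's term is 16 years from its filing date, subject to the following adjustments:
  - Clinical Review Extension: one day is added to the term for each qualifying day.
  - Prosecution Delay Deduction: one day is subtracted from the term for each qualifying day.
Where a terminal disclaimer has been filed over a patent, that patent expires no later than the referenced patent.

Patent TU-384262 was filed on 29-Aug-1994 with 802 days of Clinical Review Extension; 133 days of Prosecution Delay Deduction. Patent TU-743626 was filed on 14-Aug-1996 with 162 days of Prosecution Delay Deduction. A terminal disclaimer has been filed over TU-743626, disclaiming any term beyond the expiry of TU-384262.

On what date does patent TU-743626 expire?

2012-03-05

Natural term of TU-743626:
  Base: filing + 16 years → 14 August 2012.
  Prosecution Delay Deduction: −162 days → 5 March 2012.
Expiry of referenced patent TU-384262:
  Base: filing + 16 years → 29 August 2010.
  Clinical Review Extension: +802 days → 8 November 2012.
  Prosecution Delay Deduction: −133 days → 28 June 2012.
Terminal disclaimer: TU-743626 expires on the earlier of 5 March 2012 and 28 June 2012.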